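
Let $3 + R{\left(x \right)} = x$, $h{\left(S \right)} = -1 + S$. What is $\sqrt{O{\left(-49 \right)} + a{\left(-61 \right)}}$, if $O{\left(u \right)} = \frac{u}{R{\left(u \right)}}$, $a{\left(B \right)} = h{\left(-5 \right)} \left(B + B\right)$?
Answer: $\frac{\sqrt{495469}}{26} \approx 27.073$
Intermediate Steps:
$R{\left(x \right)} = -3 + x$
$a{\left(B \right)} = - 12 B$ ($a{\left(B \right)} = \left(-1 - 5\right) \left(B + B\right) = - 6 \cdot 2 B = - 12 B$)
$O{\left(u \right)} = \frac{u}{-3 + u}$
$\sqrt{O{\left(-49 \right)} + a{\left(-61 \right)}} = \sqrt{- \frac{49}{-3 - 49} - -732} = \sqrt{- \frac{49}{-52} + 732} = \sqrt{\left(-49\right) \left(- \frac{1}{52}\right) + 732} = \sqrt{\frac{49}{52} + 732} = \sqrt{\frac{38113}{52}} = \frac{\sqrt{495469}}{26}$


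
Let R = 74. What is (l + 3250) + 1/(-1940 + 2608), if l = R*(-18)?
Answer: 1281225/668 ≈ 1918.0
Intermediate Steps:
l = -1332 (l = 74*(-18) = -1332)
(l + 3250) + 1/(-1940 + 2608) = (-1332 + 3250) + 1/(-1940 + 2608) = 1918 + 1/668 = 1281225/668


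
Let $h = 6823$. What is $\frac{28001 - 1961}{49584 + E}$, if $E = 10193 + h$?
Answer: $\frac{217}{555} \approx 0.39099$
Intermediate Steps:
$E = 17016$ ($E = 10193 + 6823 = 17016$)
$\frac{28001 - 1961}{49584 + E} = \frac{28001 - 1961}{49584 + 17016} = \frac{28001 - 1961}{66600} = 26040 \cdot \frac{1}{66600} = \frac{217}{555}$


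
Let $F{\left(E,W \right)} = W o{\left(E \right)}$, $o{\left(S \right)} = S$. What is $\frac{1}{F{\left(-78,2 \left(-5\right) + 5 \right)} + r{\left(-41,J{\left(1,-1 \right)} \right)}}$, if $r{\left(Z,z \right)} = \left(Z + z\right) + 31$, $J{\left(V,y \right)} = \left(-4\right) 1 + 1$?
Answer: $\frac{1}{377} \approx 0.0026525$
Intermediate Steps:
$J{\left(V,y \right)} = -3$ ($J{\left(V,y \right)} = -4 + 1 = -3$)
$r{\left(Z,z \right)} = 31 + Z + z$
$F{\left(E,W \right)} = E W$ ($F{\left(E,W \right)} = W E = E W$)
$\frac{1}{F{\left(-78,2 \left(-5\right) + 5 \right)} + r{\left(-41,J{\left(1,-1 \right)} \right)}} = \frac{1}{- 78 \left(2 \left(-5\right) + 5\right) - 13} = \frac{1}{- 78 \left(-10 + 5\right) - 13} = \frac{1}{\left(-78\right) \left(-5\right) - 13} = \frac{1}{390 - 13} = \frac{1}{377}$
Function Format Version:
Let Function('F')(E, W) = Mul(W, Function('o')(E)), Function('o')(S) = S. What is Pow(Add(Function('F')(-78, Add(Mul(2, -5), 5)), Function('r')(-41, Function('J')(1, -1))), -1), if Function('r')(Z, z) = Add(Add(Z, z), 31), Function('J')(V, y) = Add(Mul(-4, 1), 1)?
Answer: Rational(1, 377) ≈ 0.0026525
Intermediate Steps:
Function('J')(V, y) = -3 (Function('J')(V, y) = Add(-4, 1) = -3)
Function('r')(Z, z) = Add(31, Z, z)
Function('F')(E, W) = Mul(E, W) (Function('F')(E, W) = Mul(W, E) = Mul(E, W))
Pow(Add(Function('F')(-78, Add(Mul(2, -5), 5)), Function('r')(-41, Function('J')(1, -1))), -1) = Pow(Add(Mul(-78, Add(Mul(2, -5), 5)), Add(31, -41, -3)), -1) = Pow(Add(Mul(-78, Add(-10, 5)), -13), -1) = Pow(Add(Mul(-78, -5), -13), -1) = Pow(Add(390, -13), -1) = Pow(377, -1) = Rational(1, 377)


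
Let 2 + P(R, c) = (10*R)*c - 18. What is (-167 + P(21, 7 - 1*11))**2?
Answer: 1054729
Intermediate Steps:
P(R, c) = -20 + 10*R*c (P(R, c) = -2 + ((10*R)*c - 18) = -2 + (10*R*c - 18) = -2 + (-18 + 10*R*c) = -20 + 10*R*c)
(-167 + P(21, 7 - 1*11))**2 = (-167 + (-20 + 10*21*(7 - 1*11)))**2 = (-167 + (-20 + 10*21*(7 - 11)))**2 = (-167 + (-20 + 10*21*(-4)))**2 = (-167 + (-20 - 840))**2 = (-167 - 860)**2 = (-1027)**2 = 1054729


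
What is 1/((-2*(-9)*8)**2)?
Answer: 1/20736 ≈ 4.8225e-5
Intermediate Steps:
1/((-2*(-9)*8)**2) = 1/((18*8)**2) = 1/(144**2) = 1/20736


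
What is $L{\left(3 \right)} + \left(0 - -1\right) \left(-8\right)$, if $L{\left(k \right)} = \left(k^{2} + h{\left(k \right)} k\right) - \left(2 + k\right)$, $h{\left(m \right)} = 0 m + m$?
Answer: $5$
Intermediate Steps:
$h{\left(m \right)} = m$ ($h{\left(m \right)} = 0 + m = m$)
$L{\left(k \right)} = -2 - k + 2 k^{2}$ ($L{\left(k \right)} = \left(k^{2} + k k\right) - \left(2 + k\right) = \left(k^{2} + k^{2}\right) - \left(2 + k\right) = 2 k^{2} - \left(2 + k\right) = -2 - k + 2 k^{2}$)
$L{\left(3 \right)} + \left(0 - -1\right) \left(-8\right) = \left(-2 - 3 + 2 \cdot 3^{2}\right) + \left(0 - -1\right) \left(-8\right) = \left(-2 - 3 + 2 \cdot 9\right) + \left(0 + 1\right) \left(-8\right) = \left(-2 - 3 + 18\right) + 1 \left(-8\right) = 13 - 8 = 5$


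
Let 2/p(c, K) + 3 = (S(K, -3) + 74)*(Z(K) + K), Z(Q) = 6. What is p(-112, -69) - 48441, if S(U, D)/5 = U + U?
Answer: -1879753003/38805 ≈ -48441.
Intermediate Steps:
S(U, D) = 10*U (S(U, D) = 5*(U + U) = 5*(2*U) = 10*U)
p(c, K) = 2/(-3 + (6 + K)*(74 + 10*K)) (p(c, K) = 2/(-3 + (10*K + 74)*(6 + K)) = 2/(-3 + (74 + 10*K)*(6 + K)) = 2/(-3 + (6 + K)*(74 + 10*K)))
p(-112, -69) - 48441 = 2/(441 + 10*(-69)**2 + 134*(-69)) - 48441 = 2/(441 + 10*4761 - 9246) - 48441 = 2/(441 + 47610 - 9246) - 48441 = 2/38805 - 48441 = -1879753003/38805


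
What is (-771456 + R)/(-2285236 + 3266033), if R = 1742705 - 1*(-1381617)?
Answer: 2352866/980797 ≈ 2.3989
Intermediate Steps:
R = 3124322 (R = 1742705 + 1381617 = 3124322)
(-771456 + R)/(-2285236 + 3266033) = (-771456 + 3124322)/(-2285236 + 3266033) = 2352866/980797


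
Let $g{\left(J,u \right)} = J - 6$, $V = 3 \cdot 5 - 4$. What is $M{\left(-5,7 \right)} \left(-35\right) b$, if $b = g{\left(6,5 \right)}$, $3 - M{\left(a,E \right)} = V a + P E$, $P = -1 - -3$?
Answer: $0$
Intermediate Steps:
$V = 11$ ($V = 15 - 4 = 11$)
$P = 2$ ($P = -1 + 3 = 2$)
$M{\left(a,E \right)} = 3 - 11 a - 2 E$ ($M{\left(a,E \right)} = 3 - \left(11 a + 2 E\right) = 3 - \left(2 E + 11 a\right) = 3 - 11 a - 2 E$)
$g{\left(J,u \right)} = -6 + J$ ($g{\left(J,u \right)} = J - 6 = -6 + J$)
$b = 0$ ($b = -6 + 6 = 0$)
$M{\left(-5,7 \right)} \left(-35\right) b = \left(3 - -55 - 14\right) \left(-35\right) 0 = \left(3 + 55 - 14\right) \left(-35\right) 0 = 44 \left(-35\right) 0 = \left(-1540\right) 0 = 0$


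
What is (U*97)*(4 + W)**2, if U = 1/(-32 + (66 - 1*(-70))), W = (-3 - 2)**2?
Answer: 81577/104 ≈ 784.39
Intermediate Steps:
W = 25 (W = (-5)**2 = 25)
U = 1/104 (U = 1/(-32 + (66 + 70)) = 1/(-32 + 136) = 1/104 ≈ 0.0096154)
(U*97)*(4 + W)**2 = ((1/104)*97)*(4 + 25)**2 = (97/104)*29**2 = (97/104)*841 = 81577/104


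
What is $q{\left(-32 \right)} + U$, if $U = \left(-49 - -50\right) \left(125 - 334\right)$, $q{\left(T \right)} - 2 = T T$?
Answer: $817$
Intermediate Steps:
$q{\left(T \right)} = 2 + T^{2}$ ($q{\left(T \right)} = 2 + T T = 2 + T^{2}$)
$U = -209$ ($U = \left(-49 + 50\right) \left(-209\right) = 1 \left(-209\right) = -209$)
$q{\left(-32 \right)} + U = \left(2 + \left(-32\right)^{2}\right) - 209 = \left(2 + 1024\right) - 209 = 1026 - 209 = 817$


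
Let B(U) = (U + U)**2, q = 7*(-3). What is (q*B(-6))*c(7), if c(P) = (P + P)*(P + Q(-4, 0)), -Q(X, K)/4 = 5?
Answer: 550368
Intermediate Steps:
Q(X, K) = -20 (Q(X, K) = -4*5 = -20)
q = -21
c(P) = 2*P*(-20 + P) (c(P) = (P + P)*(P - 20) = (2*P)*(-20 + P) = 2*P*(-20 + P))
B(U) = 4*U**2 (B(U) = (2*U)**2 = 4*U**2)
(q*B(-6))*c(7) = (-84*(-6)**2)*(2*7*(-20 + 7)) = (-84*36)*(2*7*(-13)) = -21*144*(-182) = -3024*(-182) = 550368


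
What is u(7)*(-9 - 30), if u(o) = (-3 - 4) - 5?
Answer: 468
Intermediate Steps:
u(o) = -12 (u(o) = -7 - 5 = -12)
u(7)*(-9 - 30) = -12*(-9 - 30) = -12*(-39) = 468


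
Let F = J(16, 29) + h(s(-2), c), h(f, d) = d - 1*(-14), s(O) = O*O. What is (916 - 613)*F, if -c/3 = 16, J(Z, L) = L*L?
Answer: 244521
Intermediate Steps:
J(Z, L) = L**2
s(O) = O**2
c = -48 (c = -3*16 = -48)
h(f, d) = 14 + d (h(f, d) = d + 14 = 14 + d)
F = 807 (F = 29**2 + (14 - 48) = 841 - 34 = 807)
(916 - 613)*F = (916 - 613)*807 = 303*807 = 244521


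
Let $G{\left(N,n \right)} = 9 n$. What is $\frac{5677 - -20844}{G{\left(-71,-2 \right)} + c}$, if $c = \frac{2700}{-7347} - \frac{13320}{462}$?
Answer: $- \frac{5001144533}{8900394} \approx -561.9$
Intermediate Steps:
$c = - \frac{5506080}{188573}$ ($c = 2700 \left(- \frac{1}{7347}\right) - \frac{2220}{77} = - \frac{900}{2449} - \frac{2220}{77} = - \frac{5506080}{188573} \approx -29.199$)
$\frac{5677 - -20844}{G{\left(-71,-2 \right)} + c} = \frac{5677 - -20844}{9 \left(-2\right) - \frac{5506080}{188573}} = \frac{5677 + 20844}{-18 - \frac{5506080}{188573}} = \frac{26521}{- \frac{8900394}{188573}} = 26521 \left(- \frac{188573}{8900394}\right) = - \frac{5001144533}{8900394}$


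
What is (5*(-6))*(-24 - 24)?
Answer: 1440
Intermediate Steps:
(5*(-6))*(-24 - 24) = -30*(-48) = 1440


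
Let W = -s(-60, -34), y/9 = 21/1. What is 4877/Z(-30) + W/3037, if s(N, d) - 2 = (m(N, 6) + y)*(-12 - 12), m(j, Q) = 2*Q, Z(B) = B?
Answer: -14666789/91110 ≈ -160.98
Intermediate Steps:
y = 189 (y = 9*(21/1) = 9*(21*1) = 9*21 = 189)
s(N, d) = -4822 (s(N, d) = 2 + (2*6 + 189)*(-12 - 12) = 2 + (12 + 189)*(-24) = 2 + 201*(-24) = 2 - 4824 = -4822)
W = 4822 (W = -1*(-4822) = 4822)
4877/Z(-30) + W/3037 = 4877/(-30) + 4822/3037 = 4877*(-1/30) + 4822*(1/3037) = -4877/30 + 4822/3037 = -14666789/91110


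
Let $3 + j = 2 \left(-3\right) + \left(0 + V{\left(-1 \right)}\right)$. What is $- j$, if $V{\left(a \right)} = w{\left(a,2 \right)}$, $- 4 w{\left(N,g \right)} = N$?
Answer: $\frac{35}{4} \approx 8.75$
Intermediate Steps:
$w{\left(N,g \right)} = - \frac{N}{4}$
$V{\left(a \right)} = - \frac{a}{4}$
$j = - \frac{35}{4}$ ($j = -3 + \left(2 \left(-3\right) + \left(0 - - \frac{1}{4}\right)\right) = -3 + \left(-6 + \left(0 + \frac{1}{4}\right)\right) = -3 + \left(-6 + \frac{1}{4}\right) = -3 - \frac{23}{4} = - \frac{35}{4} \approx -8.75$)
$- j = \left(-1\right) \left(- \frac{35}{4}\right) = \frac{35}{4}$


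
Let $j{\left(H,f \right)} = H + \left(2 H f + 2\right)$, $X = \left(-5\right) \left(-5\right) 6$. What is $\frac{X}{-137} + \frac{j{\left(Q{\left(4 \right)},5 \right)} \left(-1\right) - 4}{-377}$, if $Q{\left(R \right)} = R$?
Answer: $- \frac{49700}{51649} \approx -0.96226$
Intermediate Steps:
$X = 150$ ($X = 25 \cdot 6 = 150$)
$j{\left(H,f \right)} = 2 + H + 2 H f$ ($j{\left(H,f \right)} = H + \left(2 H f + 2\right) = H + \left(2 + 2 H f\right) = 2 + H + 2 H f$)
$\frac{X}{-137} + \frac{j{\left(Q{\left(4 \right)},5 \right)} \left(-1\right) - 4}{-377} = \frac{150}{-137} + \frac{\left(2 + 4 + 2 \cdot 4 \cdot 5\right) \left(-1\right) - 4}{-377} = 150 \left(- \frac{1}{137}\right) + \left(\left(2 + 4 + 40\right) \left(-1\right) - 4\right) \left(- \frac{1}{377}\right) = - \frac{150}{137} + \left(46 \left(-1\right) - 4\right) \left(- \frac{1}{377}\right) = - \frac{150}{137} + \left(-46 - 4\right) \left(- \frac{1}{377}\right) = - \frac{150}{137} - - \frac{50}{377} = - \frac{150}{137} + \frac{50}{377} = - \frac{49700}{51649}$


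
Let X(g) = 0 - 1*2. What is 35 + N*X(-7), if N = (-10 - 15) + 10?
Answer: 65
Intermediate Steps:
X(g) = -2 (X(g) = 0 - 2 = -2)
N = -15 (N = -25 + 10 = -15)
35 + N*X(-7) = 35 - 15*(-2) = 35 + 30 = 65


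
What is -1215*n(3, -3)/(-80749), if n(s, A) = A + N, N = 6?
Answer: 3645/80749 ≈ 0.045140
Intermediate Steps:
n(s, A) = 6 + A (n(s, A) = A + 6 = 6 + A)
-1215*n(3, -3)/(-80749) = -1215*(6 - 3)/(-80749) = -1215*3*(-1/80749) = -3645*(-1/80749) = 3645/80749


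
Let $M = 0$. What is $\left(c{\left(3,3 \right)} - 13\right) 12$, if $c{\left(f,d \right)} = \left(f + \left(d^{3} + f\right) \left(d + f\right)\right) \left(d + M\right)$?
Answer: $6432$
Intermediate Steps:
$c{\left(f,d \right)} = d \left(f + \left(d + f\right) \left(f + d^{3}\right)\right)$ ($c{\left(f,d \right)} = \left(f + \left(d^{3} + f\right) \left(d + f\right)\right) \left(d + 0\right) = \left(f + \left(f + d^{3}\right) \left(d + f\right)\right) d = \left(f + \left(d + f\right) \left(f + d^{3}\right)\right) d = d \left(f + \left(d + f\right) \left(f + d^{3}\right)\right)$)
$\left(c{\left(3,3 \right)} - 13\right) 12 = \left(3 \left(3 + 3^{4} + 3^{2} + 3 \cdot 3 + 3 \cdot 3^{3}\right) - 13\right) 12 = \left(3 \left(3 + 81 + 9 + 9 + 3 \cdot 27\right) - 13\right) 12 = \left(3 \left(3 + 81 + 9 + 9 + 81\right) - 13\right) 12 = \left(3 \cdot 183 - 13\right) 12 = \left(549 - 13\right) 12 = 536 \cdot 12 = 6432$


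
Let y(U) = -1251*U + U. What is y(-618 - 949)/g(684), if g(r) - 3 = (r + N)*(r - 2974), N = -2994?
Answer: 1958750/5289903 ≈ 0.37028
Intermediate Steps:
g(r) = 3 + (-2994 + r)*(-2974 + r) (g(r) = 3 + (r - 2994)*(r - 2974) = 3 + (-2994 + r)*(-2974 + r))
y(U) = -1250*U
y(-618 - 949)/g(684) = (-1250*(-618 - 949))/(8904159 + 684² - 5968*684) = (-1250*(-1567))/(8904159 + 467856 - 4082112) = 1958750/5289903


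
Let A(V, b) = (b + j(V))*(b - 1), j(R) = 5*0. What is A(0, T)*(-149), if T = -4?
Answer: -2980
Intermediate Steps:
j(R) = 0
A(V, b) = b*(-1 + b) (A(V, b) = (b + 0)*(b - 1) = b*(-1 + b))
A(0, T)*(-149) = -4*(-1 - 4)*(-149) = -4*(-5)*(-149) = 20*(-149) = -2980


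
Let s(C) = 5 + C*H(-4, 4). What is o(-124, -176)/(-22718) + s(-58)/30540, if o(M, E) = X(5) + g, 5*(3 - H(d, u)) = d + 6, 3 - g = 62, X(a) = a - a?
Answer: -1258687/578173100 ≈ -0.0021770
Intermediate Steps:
X(a) = 0
g = -59 (g = 3 - 1*62 = 3 - 62 = -59)
H(d, u) = 9/5 - d/5 (H(d, u) = 3 - (d + 6)/5 = 3 - (6 + d)/5 = 3 + (-6/5 - d/5) = 9/5 - d/5)
s(C) = 5 + 13*C/5 (s(C) = 5 + C*(9/5 - ⅕*(-4)) = 5 + C*(9/5 + ⅘) = 5 + C*(13/5) = 5 + 13*C/5)
o(M, E) = -59 (o(M, E) = 0 - 59 = -59)
o(-124, -176)/(-22718) + s(-58)/30540 = -59/(-22718) + (5 + (13/5)*(-58))/30540 = -59*(-1/22718) + (5 - 754/5)*(1/30540) = 59/22718 - 729/5*1/30540 = 59/22718 - 243/50900 = -1258687/578173100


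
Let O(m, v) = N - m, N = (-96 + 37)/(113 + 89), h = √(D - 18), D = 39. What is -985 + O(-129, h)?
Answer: -172971/202 ≈ -856.29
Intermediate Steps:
h = √21 (h = √(39 - 18) = √21 ≈ 4.5826)
N = -59/202 ≈ -0.29208
O(m, v) = -59/202 - m
-985 + O(-129, h) = -985 + (-59/202 - 1*(-129)) = -985 + (-59/202 + 129) = -985 + 25999/202 = -172971/202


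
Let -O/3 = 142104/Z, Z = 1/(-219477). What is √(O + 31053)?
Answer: √93565709877 ≈ 3.0589e+5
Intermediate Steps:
Z = -1/219477 ≈ -4.5563e-6
O = 93565678824 (O = -426312/(-1/219477) = -426312*(-219477) = -3*(-31188559608) = 93565678824)
√(O + 31053) = √(93565678824 + 31053) = √93565709877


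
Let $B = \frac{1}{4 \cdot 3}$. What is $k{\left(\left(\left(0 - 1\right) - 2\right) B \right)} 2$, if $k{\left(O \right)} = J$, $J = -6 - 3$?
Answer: $-18$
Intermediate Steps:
$B = \frac{1}{12} \approx 0.083333$
$J = -9$ ($J = -6 - 3 = -9$)
$k{\left(O \right)} = -9$
$k{\left(\left(\left(0 - 1\right) - 2\right) B \right)} 2 = \left(-9\right) 2 = -18$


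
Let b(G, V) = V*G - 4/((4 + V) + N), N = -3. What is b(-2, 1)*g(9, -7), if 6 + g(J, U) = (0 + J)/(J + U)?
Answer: 6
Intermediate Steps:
b(G, V) = -4/(1 + V) + G*V (b(G, V) = V*G - 4/((4 + V) - 3) = G*V - 4/(1 + V) = -4/(1 + V) + G*V)
g(J, U) = -6 + J/(J + U) (g(J, U) = -6 + (0 + J)/(J + U) = -6 + J/(J + U))
b(-2, 1)*g(9, -7) = ((-4 - 2*1 - 2*1²)/(1 + 1))*((-6*(-7) - 5*9)/(9 - 7)) = ((-4 - 2 - 2*1)/2)*((42 - 45)/2) = ((-4 - 2 - 2)/2)*((½)*(-3)) = ((½)*(-8))*(-3/2) = -4*(-3/2) = 6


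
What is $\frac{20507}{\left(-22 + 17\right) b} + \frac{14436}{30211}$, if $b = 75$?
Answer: $- \frac{614123477}{11329125} \approx -54.208$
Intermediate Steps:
$\frac{20507}{\left(-22 + 17\right) b} + \frac{14436}{30211} = \frac{20507}{\left(-22 + 17\right) 75} + \frac{14436}{30211} = \frac{20507}{\left(-5\right) 75} + 14436 \cdot \frac{1}{30211} = \frac{20507}{-375} + \frac{14436}{30211} = 20507 \left(- \frac{1}{375}\right) + \frac{14436}{30211} = - \frac{20507}{375} + \frac{14436}{30211} = - \frac{614123477}{11329125}$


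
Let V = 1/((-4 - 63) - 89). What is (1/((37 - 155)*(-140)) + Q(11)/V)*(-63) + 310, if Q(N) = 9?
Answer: 209478311/2360 ≈ 88762.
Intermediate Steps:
V = -1/156 (V = 1/(-67 - 89) = 1/(-156) = -1/156 ≈ -0.0064103)
(1/((37 - 155)*(-140)) + Q(11)/V)*(-63) + 310 = (1/((37 - 155)*(-140)) + 9/(-1/156))*(-63) + 310 = (-1/140/(-118) + 9*(-156))*(-63) + 310 = (-1/118*(-1/140) - 1404)*(-63) + 310 = (1/16520 - 1404)*(-63) + 310 = -23194079/16520*(-63) + 310 = 208746711/2360 + 310 = 209478311/2360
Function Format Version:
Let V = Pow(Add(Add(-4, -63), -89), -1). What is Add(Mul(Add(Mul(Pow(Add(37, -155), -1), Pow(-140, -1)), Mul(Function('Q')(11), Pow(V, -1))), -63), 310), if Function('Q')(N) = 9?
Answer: Rational(209478311, 2360) ≈ 88762.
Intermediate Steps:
V = Rational(-1, 156) (V = Pow(Add(-67, -89), -1) = Pow(-156, -1) = Rational(-1, 156) ≈ -0.0064103)
Add(Mul(Add(Mul(Pow(Add(37, -155), -1), Pow(-140, -1)), Mul(Function('Q')(11), Pow(V, -1))), -63), 310) = Add(Mul(Add(Mul(Pow(Add(37, -155), -1), Pow(-140, -1)), Mul(9, Pow(Rational(-1, 156), -1))), -63), 310) = Add(Mul(Add(Mul(Pow(-118, -1), Rational(-1, 140)), Mul(9, -156)), -63), 310) = Add(Mul(Add(Mul(Rational(-1, 118), Rational(-1, 140)), -1404), -63), 310) = Add(Mul(Add(Rational(1, 16520), -1404), -63), 310) = Add(Mul(Rational(-23194079, 16520), -63), 310) = Add(Rational(208746711, 2360), 310) = Rational(209478311, 2360)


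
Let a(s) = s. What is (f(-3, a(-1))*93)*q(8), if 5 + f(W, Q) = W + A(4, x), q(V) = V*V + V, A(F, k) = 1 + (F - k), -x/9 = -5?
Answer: -321408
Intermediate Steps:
x = 45 (x = -9*(-5) = 45)
A(F, k) = 1 + F - k
q(V) = V + V² (q(V) = V² + V = V + V²)
f(W, Q) = -45 + W (f(W, Q) = -5 + (W + (1 + 4 - 1*45)) = -5 + (W + (1 + 4 - 45)) = -5 + (W - 40) = -5 + (-40 + W) = -45 + W)
(f(-3, a(-1))*93)*q(8) = ((-45 - 3)*93)*(8*(1 + 8)) = (-48*93)*(8*9) = -4464*72 = -321408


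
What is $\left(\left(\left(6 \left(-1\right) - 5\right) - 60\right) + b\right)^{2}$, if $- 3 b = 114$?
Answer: $11881$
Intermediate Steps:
$b = -38$ ($b = \left(- \frac{1}{3}\right) 114 = -38$)
$\left(\left(\left(6 \left(-1\right) - 5\right) - 60\right) + b\right)^{2} = \left(\left(\left(6 \left(-1\right) - 5\right) - 60\right) - 38\right)^{2} = \left(\left(\left(-6 - 5\right) - 60\right) - 38\right)^{2} = \left(\left(-11 - 60\right) - 38\right)^{2} = \left(-71 - 38\right)^{2} = \left(-109\right)^{2} = 11881$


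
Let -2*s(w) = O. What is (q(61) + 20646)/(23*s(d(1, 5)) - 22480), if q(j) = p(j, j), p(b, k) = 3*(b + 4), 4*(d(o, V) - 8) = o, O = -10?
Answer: -6947/7455 ≈ -0.93186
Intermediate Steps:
d(o, V) = 8 + o/4
p(b, k) = 12 + 3*b (p(b, k) = 3*(4 + b) = 12 + 3*b)
q(j) = 12 + 3*j
s(w) = 5 (s(w) = -½*(-10) = 5)
(q(61) + 20646)/(23*s(d(1, 5)) - 22480) = ((12 + 3*61) + 20646)/(23*5 - 22480) = ((12 + 183) + 20646)/(115 - 22480) = (195 + 20646)/(-22365) = 20841*(-1/22365) = -6947/7455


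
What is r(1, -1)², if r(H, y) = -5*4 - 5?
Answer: 625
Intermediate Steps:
r(H, y) = -25 (r(H, y) = -20 - 5 = -25)
r(1, -1)² = (-25)² = 625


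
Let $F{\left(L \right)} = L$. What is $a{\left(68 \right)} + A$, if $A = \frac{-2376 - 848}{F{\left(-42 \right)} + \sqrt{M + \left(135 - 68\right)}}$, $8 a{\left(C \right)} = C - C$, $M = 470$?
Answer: $\frac{45136}{409} + \frac{3224 \sqrt{537}}{1227} \approx 171.25$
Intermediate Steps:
$a{\left(C \right)} = 0$ ($a{\left(C \right)} = \frac{C - C}{8} = \frac{1}{8} \cdot 0 = 0$)
$A = - \frac{3224}{-42 + \sqrt{537}}$ ($A = \frac{-2376 - 848}{-42 + \sqrt{470 + \left(135 - 68\right)}} = - \frac{3224}{-42 + \sqrt{470 + 67}} = - \frac{3224}{-42 + \sqrt{537}} \approx 171.25$)
$a{\left(68 \right)} + A = 0 + \left(\frac{45136}{409} + \frac{3224 \sqrt{537}}{1227}\right) = \frac{45136}{409} + \frac{3224 \sqrt{537}}{1227}$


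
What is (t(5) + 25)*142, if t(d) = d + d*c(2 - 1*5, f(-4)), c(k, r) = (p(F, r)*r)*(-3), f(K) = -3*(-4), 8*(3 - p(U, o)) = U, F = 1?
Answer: -69225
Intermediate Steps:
p(U, o) = 3 - U/8
f(K) = 12
c(k, r) = -69*r/8 (c(k, r) = ((3 - ⅛*1)*r)*(-3) = ((3 - ⅛)*r)*(-3) = (23*r/8)*(-3) = -69*r/8)
t(d) = -205*d/2 (t(d) = d + d*(-69/8*12) = d + d*(-207/2) = d - 207*d/2 = -205*d/2)
(t(5) + 25)*142 = (-205/2*5 + 25)*142 = (-1025/2 + 25)*142 = -975/2*142 = -69225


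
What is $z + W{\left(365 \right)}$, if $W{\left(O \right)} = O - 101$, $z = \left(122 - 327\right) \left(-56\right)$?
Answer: $11744$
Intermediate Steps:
$z = 11480$ ($z = \left(-205\right) \left(-56\right) = 11480$)
$W{\left(O \right)} = -101 + O$
$z + W{\left(365 \right)} = 11480 + \left(-101 + 365\right) = 11480 + 264 = 11744$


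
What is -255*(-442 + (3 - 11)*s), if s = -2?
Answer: 108630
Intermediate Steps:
-255*(-442 + (3 - 11)*s) = -255*(-442 + (3 - 11)*(-2)) = -255*(-442 - 8*(-2)) = -255*(-442 + 16) = -255*(-426) = 108630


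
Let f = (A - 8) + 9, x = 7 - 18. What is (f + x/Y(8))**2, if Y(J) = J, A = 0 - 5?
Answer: 1849/64 ≈ 28.891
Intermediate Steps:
x = -11
A = -5
f = -4 (f = (-5 - 8) + 9 = -13 + 9 = -4)
(f + x/Y(8))**2 = (-4 - 11/8)**2 = (-43/8)**2 = 1849/64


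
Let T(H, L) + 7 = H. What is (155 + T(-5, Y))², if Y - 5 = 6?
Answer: 20449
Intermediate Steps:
Y = 11 (Y = 5 + 6 = 11)
T(H, L) = -7 + H
(155 + T(-5, Y))² = (155 + (-7 - 5))² = (155 - 12)² = 143² = 20449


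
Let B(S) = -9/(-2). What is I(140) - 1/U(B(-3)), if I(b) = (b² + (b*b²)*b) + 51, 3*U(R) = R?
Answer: 1152538951/3 ≈ 3.8418e+8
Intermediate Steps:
B(S) = 9/2 (B(S) = -9*(-½) = 9/2)
U(R) = R/3
I(b) = 51 + b² + b⁴ (I(b) = (b² + b³*b) + 51 = (b² + b⁴) + 51 = 51 + b² + b⁴)
I(140) - 1/U(B(-3)) = (51 + 140² + 140⁴) - 1/((⅓)*(9/2)) = (51 + 19600 + 384160000) - 1/3/2 = 384179651 - 1*⅔ = 384179651 - ⅔ = 1152538951/3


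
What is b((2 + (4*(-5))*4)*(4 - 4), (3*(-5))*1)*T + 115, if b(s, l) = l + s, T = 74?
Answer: -995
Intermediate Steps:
b((2 + (4*(-5))*4)*(4 - 4), (3*(-5))*1)*T + 115 = ((3*(-5))*1 + (2 + (4*(-5))*4)*(4 - 4))*74 + 115 = (-15*1 + (2 - 20*4)*0)*74 + 115 = (-15 + (2 - 80)*0)*74 + 115 = (-15 - 78*0)*74 + 115 = (-15 + 0)*74 + 115 = -15*74 + 115 = -1110 + 115 = -995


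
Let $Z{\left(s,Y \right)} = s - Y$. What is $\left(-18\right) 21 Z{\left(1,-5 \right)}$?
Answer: $-2268$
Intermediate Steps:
$\left(-18\right) 21 Z{\left(1,-5 \right)} = \left(-18\right) 21 \left(1 - -5\right) = - 378 \left(1 + 5\right) = \left(-378\right) 6 = -2268$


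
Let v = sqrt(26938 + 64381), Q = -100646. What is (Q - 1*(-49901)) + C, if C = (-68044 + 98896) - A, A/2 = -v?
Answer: -19893 + 2*sqrt(91319) ≈ -19289.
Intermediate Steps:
v = sqrt(91319) ≈ 302.19
A = -2*sqrt(91319) (A = 2*(-sqrt(91319)) = -2*sqrt(91319) ≈ -604.38)
C = 30852 + 2*sqrt(91319) (C = (-68044 + 98896) - (-2)*sqrt(91319) = 30852 + 2*sqrt(91319) ≈ 31456.)
(Q - 1*(-49901)) + C = (-100646 - 1*(-49901)) + (30852 + 2*sqrt(91319)) = (-100646 + 49901) + (30852 + 2*sqrt(91319)) = -50745 + (30852 + 2*sqrt(91319)) = -19893 + 2*sqrt(91319)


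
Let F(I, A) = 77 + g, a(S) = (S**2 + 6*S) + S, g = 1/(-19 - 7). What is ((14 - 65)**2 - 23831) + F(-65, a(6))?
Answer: -549979/26 ≈ -21153.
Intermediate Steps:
g = -1/26 (g = 1/(-26) = -1/26 ≈ -0.038462)
a(S) = S**2 + 7*S
F(I, A) = 2001/26 (F(I, A) = 77 - 1/26 = 2001/26)
((14 - 65)**2 - 23831) + F(-65, a(6)) = ((14 - 65)**2 - 23831) + 2001/26 = ((-51)**2 - 23831) + 2001/26 = (2601 - 23831) + 2001/26 = -21230 + 2001/26 = -549979/26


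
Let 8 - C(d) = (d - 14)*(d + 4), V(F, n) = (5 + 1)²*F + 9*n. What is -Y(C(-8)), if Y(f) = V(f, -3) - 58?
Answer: 2965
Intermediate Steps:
V(F, n) = 9*n + 36*F (V(F, n) = 6²*F + 9*n = 36*F + 9*n = 9*n + 36*F)
C(d) = 8 - (-14 + d)*(4 + d) (C(d) = 8 - (d - 14)*(d + 4) = 8 - (-14 + d)*(4 + d))
Y(f) = -85 + 36*f (Y(f) = (9*(-3) + 36*f) - 58 = (-27 + 36*f) - 58 = -85 + 36*f)
-Y(C(-8)) = -(-85 + 36*(64 - 1*(-8)² + 10*(-8))) = -(-85 + 36*(64 - 1*64 - 80)) = -(-85 + 36*(64 - 64 - 80)) = -(-85 + 36*(-80)) = -(-85 - 2880) = -1*(-2965) = 2965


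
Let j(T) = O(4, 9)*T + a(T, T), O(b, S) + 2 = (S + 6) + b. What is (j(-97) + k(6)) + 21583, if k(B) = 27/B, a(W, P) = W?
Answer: 39683/2 ≈ 19842.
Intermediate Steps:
O(b, S) = 4 + S + b (O(b, S) = -2 + ((S + 6) + b) = -2 + ((6 + S) + b) = -2 + (6 + S + b) = 4 + S + b)
j(T) = 18*T (j(T) = (4 + 9 + 4)*T + T = 17*T + T = 18*T)
(j(-97) + k(6)) + 21583 = (18*(-97) + 27/6) + 21583 = (-1746 + 27*(⅙)) + 21583 = (-1746 + 9/2) + 21583 = -3483/2 + 21583 = 39683/2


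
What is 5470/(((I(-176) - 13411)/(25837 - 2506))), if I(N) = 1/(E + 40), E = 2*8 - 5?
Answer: -650864907/68396 ≈ -9516.1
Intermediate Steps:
E = 11 (E = 16 - 5 = 11)
I(N) = 1/51 (I(N) = 1/(11 + 40) = 1/51)
5470/(((I(-176) - 13411)/(25837 - 2506))) = 5470/(((1/51 - 13411)/(25837 - 2506))) = 5470/((-683960/51/23331)) = 5470/((-683960/51*1/23331)) = 5470/(-683960/1189881) = 5470*(-1189881/683960) = -650864907/68396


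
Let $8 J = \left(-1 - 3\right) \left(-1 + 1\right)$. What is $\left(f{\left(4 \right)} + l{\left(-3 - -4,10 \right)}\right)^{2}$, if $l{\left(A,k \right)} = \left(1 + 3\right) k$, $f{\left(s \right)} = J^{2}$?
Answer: $1600$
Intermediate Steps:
$J = 0$ ($J = \frac{\left(-1 - 3\right) \left(-1 + 1\right)}{8} = \frac{\left(-4\right) 0}{8} = \frac{1}{8} \cdot 0 = 0$)
$f{\left(s \right)} = 0$ ($f{\left(s \right)} = 0^{2} = 0$)
$l{\left(A,k \right)} = 4 k$
$\left(f{\left(4 \right)} + l{\left(-3 - -4,10 \right)}\right)^{2} = \left(0 + 4 \cdot 10\right)^{2} = \left(0 + 40\right)^{2} = 40^{2} = 1600$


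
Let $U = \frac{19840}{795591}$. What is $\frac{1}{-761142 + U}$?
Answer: $- \frac{795591}{605557705082} \approx -1.3138 \cdot 10^{-6}$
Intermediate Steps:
$U = \frac{19840}{795591}$ ($U = 19840 \cdot \frac{1}{795591} = \frac{19840}{795591} \approx 0.024937$)
$\frac{1}{-761142 + U} = \frac{1}{-761142 + \frac{19840}{795591}} = \frac{1}{- \frac{605557705082}{795591}} = - \frac{795591}{605557705082}$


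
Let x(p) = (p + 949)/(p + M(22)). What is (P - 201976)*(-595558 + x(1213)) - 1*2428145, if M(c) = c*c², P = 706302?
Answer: -3562542918407821/11861 ≈ -3.0036e+11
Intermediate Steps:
M(c) = c³
x(p) = (949 + p)/(10648 + p) (x(p) = (p + 949)/(p + 22³) = (949 + p)/(p + 10648) = (949 + p)/(10648 + p))
(P - 201976)*(-595558 + x(1213)) - 1*2428145 = (706302 - 201976)*(-595558 + (949 + 1213)/(10648 + 1213)) - 1*2428145 = 504326*(-595558 + 2162/11861) - 2428145 = 504326*(-7063911276/11861) - 2428145 = -3562514118179976/11861 - 2428145 = -3562542918407821/11861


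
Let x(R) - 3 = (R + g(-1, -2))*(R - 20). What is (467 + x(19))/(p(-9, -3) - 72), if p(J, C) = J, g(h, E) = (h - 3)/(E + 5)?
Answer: -1357/243 ≈ -5.5844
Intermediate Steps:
g(h, E) = (-3 + h)/(5 + E)
x(R) = 3 + (-20 + R)*(-4/3 + R) (x(R) = 3 + (R + (-3 - 1)/(5 - 2))*(R - 20) = 3 + (R - 4/3)*(-20 + R) = 3 + (-4/3 + R)*(-20 + R) = 3 + (-20 + R)*(-4/3 + R))
(467 + x(19))/(p(-9, -3) - 72) = (467 + (89/3 + 19² - 64/3*19))/(-9 - 72) = (467 + (89/3 + 361 - 1216/3))/(-81) = (467 - 44/3)*(-1/81) = (1357/3)*(-1/81) = -1357/243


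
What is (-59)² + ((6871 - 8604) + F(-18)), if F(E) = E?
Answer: 1730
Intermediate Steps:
(-59)² + ((6871 - 8604) + F(-18)) = (-59)² + ((6871 - 8604) - 18) = 3481 + (-1733 - 18) = 3481 - 1751 = 1730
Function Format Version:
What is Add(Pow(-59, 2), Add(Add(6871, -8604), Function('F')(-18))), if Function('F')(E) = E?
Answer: 1730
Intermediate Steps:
Add(Pow(-59, 2), Add(Add(6871, -8604), Function('F')(-18))) = Add(Pow(-59, 2), Add(Add(6871, -8604), -18)) = Add(3481, Add(-1733, -18)) = Add(3481, -1751) = 1730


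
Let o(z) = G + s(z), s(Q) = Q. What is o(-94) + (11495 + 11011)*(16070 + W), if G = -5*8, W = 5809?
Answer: 492408640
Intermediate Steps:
G = -40
o(z) = -40 + z
o(-94) + (11495 + 11011)*(16070 + W) = (-40 - 94) + (11495 + 11011)*(16070 + 5809) = -134 + 22506*21879 = -134 + 492408774 = 492408640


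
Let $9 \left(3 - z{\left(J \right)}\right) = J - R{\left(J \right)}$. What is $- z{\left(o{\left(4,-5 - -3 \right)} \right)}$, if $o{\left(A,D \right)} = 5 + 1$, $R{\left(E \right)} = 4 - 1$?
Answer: $- \frac{8}{3} \approx -2.6667$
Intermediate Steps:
$R{\left(E \right)} = 3$ ($R{\left(E \right)} = 4 - 1 = 3$)
$o{\left(A,D \right)} = 6$
$z{\left(J \right)} = \frac{10}{3} - \frac{J}{9}$ ($z{\left(J \right)} = 3 - \frac{J - 3}{9} = 3 - \frac{-3 + J}{9} = 3 - \left(- \frac{1}{3} + \frac{J}{9}\right) = \frac{10}{3} - \frac{J}{9}$)
$- z{\left(o{\left(4,-5 - -3 \right)} \right)} = - (\frac{10}{3} - \frac{2}{3}) = \left(-1\right) \frac{8}{3} = - \frac{8}{3}$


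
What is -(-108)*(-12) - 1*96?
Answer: -1392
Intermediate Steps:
-(-108)*(-12) - 1*96 = -36*36 - 96 = -1296 - 96 = -1392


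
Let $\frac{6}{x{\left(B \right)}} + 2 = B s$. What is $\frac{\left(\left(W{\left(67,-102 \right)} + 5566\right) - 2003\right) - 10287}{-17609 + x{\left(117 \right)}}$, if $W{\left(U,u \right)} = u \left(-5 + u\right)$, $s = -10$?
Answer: $- \frac{2455340}{10318877} \approx -0.23795$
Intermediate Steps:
$x{\left(B \right)} = \frac{6}{-2 - 10 B}$ ($x{\left(B \right)} = \frac{6}{-2 + B \left(-10\right)} = \frac{6}{-2 - 10 B}$)
$\frac{\left(\left(W{\left(67,-102 \right)} + 5566\right) - 2003\right) - 10287}{-17609 + x{\left(117 \right)}} = \frac{\left(\left(- 102 \left(-5 - 102\right) + 5566\right) - 2003\right) - 10287}{-17609 + \frac{3}{-1 - 585}} = \frac{\left(\left(\left(-102\right) \left(-107\right) + 5566\right) - 2003\right) - 10287}{-17609 + \frac{3}{-1 - 585}} = \frac{\left(\left(10914 + 5566\right) - 2003\right) - 10287}{-17609 + \frac{3}{-586}} = \frac{\left(16480 - 2003\right) - 10287}{-17609 + 3 \left(- \frac{1}{586}\right)} = \frac{14477 - 10287}{-17609 - \frac{3}{586}} = \frac{4190}{- \frac{10318877}{586}} = 4190 \left(- \frac{586}{10318877}\right) = - \frac{2455340}{10318877}$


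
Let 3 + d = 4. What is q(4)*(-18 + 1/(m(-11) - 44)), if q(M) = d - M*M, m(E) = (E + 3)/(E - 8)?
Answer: 74615/276 ≈ 270.34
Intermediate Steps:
d = 1 (d = -3 + 4 = 1)
m(E) = (3 + E)/(-8 + E)
q(M) = 1 - M² (q(M) = 1 - M*M = 1 - M²)
q(4)*(-18 + 1/(m(-11) - 44)) = (1 - 1*4²)*(-18 + 1/((3 - 11)/(-8 - 11) - 44)) = (1 - 1*16)*(-18 + 1/(-8/(-19) - 44)) = (1 - 16)*(-18 + 1/(-1/19*(-8) - 44)) = -15*(-18 + 1/(8/19 - 44)) = -15*(-18 + 1/(-828/19)) = -15*(-18 - 19/828) = -15*(-14923/828) = 74615/276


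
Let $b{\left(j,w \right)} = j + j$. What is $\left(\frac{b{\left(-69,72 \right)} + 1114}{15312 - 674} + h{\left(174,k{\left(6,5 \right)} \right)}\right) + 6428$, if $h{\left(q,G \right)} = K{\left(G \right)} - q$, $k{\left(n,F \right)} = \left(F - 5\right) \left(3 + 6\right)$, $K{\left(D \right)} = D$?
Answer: $\frac{45773514}{7319} \approx 6254.1$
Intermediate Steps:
$k{\left(n,F \right)} = -45 + 9 F$ ($k{\left(n,F \right)} = \left(-5 + F\right) 9 = -45 + 9 F$)
$b{\left(j,w \right)} = 2 j$
$h{\left(q,G \right)} = G - q$
$\left(\frac{b{\left(-69,72 \right)} + 1114}{15312 - 674} + h{\left(174,k{\left(6,5 \right)} \right)}\right) + 6428 = \left(\frac{2 \left(-69\right) + 1114}{15312 - 674} + \left(\left(-45 + 9 \cdot 5\right) - 174\right)\right) + 6428 = \left(\frac{-138 + 1114}{14638} + \left(\left(-45 + 45\right) - 174\right)\right) + 6428 = \left(976 \cdot \frac{1}{14638} + \left(0 - 174\right)\right) + 6428 = \left(\frac{488}{7319} - 174\right) + 6428 = - \frac{1273018}{7319} + 6428 = \frac{45773514}{7319}$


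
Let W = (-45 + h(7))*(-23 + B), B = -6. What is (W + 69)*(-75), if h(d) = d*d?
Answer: 3525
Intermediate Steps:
h(d) = d²
W = -116 (W = (-45 + 7²)*(-23 - 6) = (-45 + 49)*(-29) = 4*(-29) = -116)
(W + 69)*(-75) = (-116 + 69)*(-75) = -47*(-75) = 3525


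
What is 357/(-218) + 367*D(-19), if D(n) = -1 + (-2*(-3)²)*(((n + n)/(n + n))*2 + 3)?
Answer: -7280903/218 ≈ -33399.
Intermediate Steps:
D(n) = -91 (D(n) = -1 + (-2*9)*(((2*n)/((2*n)))*2 + 3) = -1 - 18*(((2*n)*(1/(2*n)))*2 + 3) = -1 - 18*(1*2 + 3) = -1 - 18*(2 + 3) = -1 - 18*5 = -1 - 90 = -91)
357/(-218) + 367*D(-19) = 357/(-218) + 367*(-91) = 357*(-1/218) - 33397 = -357/218 - 33397 = -7280903/218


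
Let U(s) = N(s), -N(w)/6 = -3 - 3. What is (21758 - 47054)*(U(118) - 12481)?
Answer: 314808720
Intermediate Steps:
N(w) = 36 (N(w) = -6*(-3 - 3) = -6*(-6) = 36)
U(s) = 36
(21758 - 47054)*(U(118) - 12481) = (21758 - 47054)*(36 - 12481) = -25296*(-12445) = 314808720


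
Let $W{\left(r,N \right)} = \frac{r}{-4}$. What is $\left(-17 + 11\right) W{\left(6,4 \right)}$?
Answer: $9$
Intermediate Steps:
$W{\left(r,N \right)} = - \frac{r}{4}$ ($W{\left(r,N \right)} = r \left(- \frac{1}{4}\right) = - \frac{r}{4}$)
$\left(-17 + 11\right) W{\left(6,4 \right)} = \left(-17 + 11\right) \left(\left(- \frac{1}{4}\right) 6\right) = \left(-6\right) \left(- \frac{3}{2}\right) = 9$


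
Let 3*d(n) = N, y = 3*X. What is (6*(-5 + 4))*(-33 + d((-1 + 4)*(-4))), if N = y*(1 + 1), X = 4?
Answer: 150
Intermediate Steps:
y = 12 (y = 3*4 = 12)
N = 24 (N = 12*(1 + 1) = 12*2 = 24)
d(n) = 8 (d(n) = (⅓)*24 = 8)
(6*(-5 + 4))*(-33 + d((-1 + 4)*(-4))) = (6*(-5 + 4))*(-33 + 8) = (6*(-1))*(-25) = -6*(-25) = 150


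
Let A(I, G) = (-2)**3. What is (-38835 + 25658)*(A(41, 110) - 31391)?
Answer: 413744623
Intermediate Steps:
A(I, G) = -8
(-38835 + 25658)*(A(41, 110) - 31391) = (-38835 + 25658)*(-8 - 31391) = -13177*(-31399) = 413744623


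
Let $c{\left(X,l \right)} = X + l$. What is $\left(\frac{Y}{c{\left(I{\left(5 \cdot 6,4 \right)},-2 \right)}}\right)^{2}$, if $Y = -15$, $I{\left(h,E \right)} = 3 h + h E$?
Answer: $\frac{225}{43264} \approx 0.0052006$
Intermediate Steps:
$I{\left(h,E \right)} = 3 h + E h$
$\left(\frac{Y}{c{\left(I{\left(5 \cdot 6,4 \right)},-2 \right)}}\right)^{2} = \left(- \frac{15}{5 \cdot 6 \left(3 + 4\right) - 2}\right)^{2} = \left(- \frac{15}{30 \cdot 7 - 2}\right)^{2} = \left(- \frac{15}{210 - 2}\right)^{2} = \left(- \frac{15}{208}\right)^{2} = \frac{225}{43264}$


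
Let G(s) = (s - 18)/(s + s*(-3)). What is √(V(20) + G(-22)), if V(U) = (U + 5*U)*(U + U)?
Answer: √580690/11 ≈ 69.276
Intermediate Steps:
G(s) = -(-18 + s)/(2*s) (G(s) = (-18 + s)/(s - 3*s) = (-18 + s)/((-2*s)) = (-18 + s)*(-1/(2*s)) = -(-18 + s)/(2*s))
V(U) = 12*U² (V(U) = (6*U)*(2*U) = 12*U²)
√(V(20) + G(-22)) = √(12*20² + (½)*(18 - 1*(-22))/(-22)) = √(12*400 + (½)*(-1/22)*(18 + 22)) = √(4800 + (½)*(-1/22)*40) = √(4800 - 10/11) = √(52790/11) = √580690/11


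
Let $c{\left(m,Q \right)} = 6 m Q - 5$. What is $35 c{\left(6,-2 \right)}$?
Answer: $-2695$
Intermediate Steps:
$c{\left(m,Q \right)} = -5 + 6 Q m$ ($c{\left(m,Q \right)} = 6 Q m - 5 = -5 + 6 Q m$)
$35 c{\left(6,-2 \right)} = 35 \left(-5 + 6 \left(-2\right) 6\right) = 35 \left(-5 - 72\right) = 35 \left(-77\right) = -2695$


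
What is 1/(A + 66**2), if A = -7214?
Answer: -1/2858 ≈ -0.00034990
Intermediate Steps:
1/(A + 66**2) = 1/(-7214 + 66**2) = 1/(-7214 + 4356) = 1/(-2858) = -1/2858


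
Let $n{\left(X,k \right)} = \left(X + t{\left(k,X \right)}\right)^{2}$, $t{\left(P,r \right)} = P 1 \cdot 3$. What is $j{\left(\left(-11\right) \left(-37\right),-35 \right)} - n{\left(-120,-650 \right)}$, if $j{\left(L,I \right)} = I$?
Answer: $-4284935$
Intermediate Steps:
$t{\left(P,r \right)} = 3 P$ ($t{\left(P,r \right)} = P 3 = 3 P$)
$n{\left(X,k \right)} = \left(X + 3 k\right)^{2}$
$j{\left(\left(-11\right) \left(-37\right),-35 \right)} - n{\left(-120,-650 \right)} = -35 - \left(-120 + 3 \left(-650\right)\right)^{2} = -35 - \left(-120 - 1950\right)^{2} = -35 - \left(-2070\right)^{2} = -35 - 4284900 = -4284935$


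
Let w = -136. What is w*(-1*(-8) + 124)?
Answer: -17952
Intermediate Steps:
w*(-1*(-8) + 124) = -136*(-1*(-8) + 124) = -136*(8 + 124) = -136*132 = -17952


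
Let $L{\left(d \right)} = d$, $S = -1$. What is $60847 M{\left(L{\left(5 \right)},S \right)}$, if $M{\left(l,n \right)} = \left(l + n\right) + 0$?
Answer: $243388$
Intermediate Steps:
$M{\left(l,n \right)} = l + n$
$60847 M{\left(L{\left(5 \right)},S \right)} = 60847 \left(5 - 1\right) = 60847 \cdot 4 = 243388$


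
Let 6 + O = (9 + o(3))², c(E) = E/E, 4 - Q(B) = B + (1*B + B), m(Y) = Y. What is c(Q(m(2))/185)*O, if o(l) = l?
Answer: 138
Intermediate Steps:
Q(B) = 4 - 3*B (Q(B) = 4 - (B + (1*B + B)) = 4 - (B + (B + B)) = 4 - (B + 2*B) = 4 - 3*B)
c(E) = 1
O = 138 (O = -6 + (9 + 3)² = -6 + 12² = -6 + 144 = 138)
c(Q(m(2))/185)*O = 1*138 = 138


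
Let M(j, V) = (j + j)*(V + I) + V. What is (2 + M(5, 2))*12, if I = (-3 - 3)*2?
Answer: -1152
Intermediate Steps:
I = -12 (I = -6*2 = -12)
M(j, V) = V + 2*j*(-12 + V) (M(j, V) = (j + j)*(V - 12) + V = (2*j)*(-12 + V) + V = 2*j*(-12 + V) + V = V + 2*j*(-12 + V))
(2 + M(5, 2))*12 = (2 + (2 - 24*5 + 2*2*5))*12 = (2 + (2 - 120 + 20))*12 = (2 - 98)*12 = -96*12 = -1152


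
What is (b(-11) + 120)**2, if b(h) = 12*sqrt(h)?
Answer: 12816 + 2880*I*sqrt(11) ≈ 12816.0 + 9551.9*I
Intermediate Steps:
(b(-11) + 120)**2 = (12*sqrt(-11) + 120)**2 = (12*(I*sqrt(11)) + 120)**2 = (12*I*sqrt(11) + 120)**2 = (120 + 12*I*sqrt(11))**2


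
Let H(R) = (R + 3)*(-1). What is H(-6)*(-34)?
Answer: -102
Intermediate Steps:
H(R) = -3 - R (H(R) = (3 + R)*(-1) = -3 - R)
H(-6)*(-34) = (-3 - 1*(-6))*(-34) = (-3 + 6)*(-34) = 3*(-34) = -102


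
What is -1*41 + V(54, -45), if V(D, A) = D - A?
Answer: 58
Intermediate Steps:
-1*41 + V(54, -45) = -1*41 + (54 - 1*(-45)) = -41 + (54 + 45) = -41 + 99 = 58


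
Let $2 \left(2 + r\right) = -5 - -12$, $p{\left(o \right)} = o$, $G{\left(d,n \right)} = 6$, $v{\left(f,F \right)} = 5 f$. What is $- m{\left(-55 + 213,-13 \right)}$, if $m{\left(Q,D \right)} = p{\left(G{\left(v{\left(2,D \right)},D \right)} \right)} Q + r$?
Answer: $- \frac{1899}{2} \approx -949.5$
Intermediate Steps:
$r = \frac{3}{2}$ ($r = -2 + \frac{-5 - -12}{2} = -2 + \frac{-5 + 12}{2} = -2 + \frac{1}{2} \cdot 7 = -2 + \frac{7}{2} = \frac{3}{2} \approx 1.5$)
$m{\left(Q,D \right)} = \frac{3}{2} + 6 Q$ ($m{\left(Q,D \right)} = 6 Q + \frac{3}{2} = \frac{3}{2} + 6 Q$)
$- m{\left(-55 + 213,-13 \right)} = - (\frac{3}{2} + 6 \left(-55 + 213\right)) = - (\frac{3}{2} + 6 \cdot 158) = - (\frac{3}{2} + 948) = \left(-1\right) \frac{1899}{2} = - \frac{1899}{2}$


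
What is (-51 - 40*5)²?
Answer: 63001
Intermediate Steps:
(-51 - 40*5)² = (-51 - 200)² = (-251)² = 63001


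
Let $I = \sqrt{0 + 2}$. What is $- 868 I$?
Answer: $- 868 \sqrt{2} \approx -1227.5$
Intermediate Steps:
$I = \sqrt{2} \approx 1.4142$
$- 868 I = - 868 \sqrt{2}$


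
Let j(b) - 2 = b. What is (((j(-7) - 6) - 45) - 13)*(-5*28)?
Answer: 9660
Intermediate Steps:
j(b) = 2 + b
(((j(-7) - 6) - 45) - 13)*(-5*28) = ((((2 - 7) - 6) - 45) - 13)*(-5*28) = (((-5 - 6) - 45) - 13)*(-140) = ((-11 - 45) - 13)*(-140) = (-56 - 13)*(-140) = -69*(-140) = 9660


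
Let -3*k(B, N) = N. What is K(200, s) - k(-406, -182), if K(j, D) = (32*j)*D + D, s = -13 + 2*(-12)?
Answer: -710693/3 ≈ -2.3690e+5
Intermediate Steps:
s = -37 (s = -13 - 24 = -37)
K(j, D) = D + 32*D*j (K(j, D) = 32*D*j + D = D + 32*D*j)
k(B, N) = -N/3
K(200, s) - k(-406, -182) = -37*(1 + 32*200) - (-1)*(-182)/3 = -37*(1 + 6400) - 1*182/3 = -37*6401 - 182/3 = -236837 - 182/3 = -710693/3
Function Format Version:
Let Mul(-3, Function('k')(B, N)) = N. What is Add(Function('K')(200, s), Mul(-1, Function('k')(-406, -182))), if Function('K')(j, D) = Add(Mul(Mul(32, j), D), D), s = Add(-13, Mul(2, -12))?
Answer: Rational(-710693, 3) ≈ -2.3690e+5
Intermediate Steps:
s = -37 (s = Add(-13, -24) = -37)
Function('K')(j, D) = Add(D, Mul(32, D, j)) (Function('K')(j, D) = Add(Mul(32, D, j), D) = Add(D, Mul(32, D, j)))
Function('k')(B, N) = Mul(Rational(-1, 3), N)
Add(Function('K')(200, s), Mul(-1, Function('k')(-406, -182))) = Add(Mul(-37, Add(1, Mul(32, 200))), Mul(-1, Mul(Rational(-1, 3), -182))) = Add(Mul(-37, Add(1, 6400)), Mul(-1, Rational(182, 3))) = Add(Mul(-37, 6401), Rational(-182, 3)) = Add(-236837, Rational(-182, 3)) = Rational(-710693, 3)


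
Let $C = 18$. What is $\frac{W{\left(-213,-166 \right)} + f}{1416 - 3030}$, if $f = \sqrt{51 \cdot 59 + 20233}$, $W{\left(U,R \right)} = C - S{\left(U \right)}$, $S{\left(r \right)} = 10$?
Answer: $- \frac{4}{807} - \frac{\sqrt{23242}}{1614} \approx -0.099413$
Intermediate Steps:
$W{\left(U,R \right)} = 8$ ($W{\left(U,R \right)} = 18 - 10 = 8$)
$f = \sqrt{23242}$ ($f = \sqrt{3009 + 20233} = \sqrt{23242} \approx 152.45$)
$\frac{W{\left(-213,-166 \right)} + f}{1416 - 3030} = \frac{8 + \sqrt{23242}}{1416 - 3030} = \frac{8 + \sqrt{23242}}{-1614} = \left(8 + \sqrt{23242}\right) \left(- \frac{1}{1614}\right) = - \frac{4}{807} - \frac{\sqrt{23242}}{1614}$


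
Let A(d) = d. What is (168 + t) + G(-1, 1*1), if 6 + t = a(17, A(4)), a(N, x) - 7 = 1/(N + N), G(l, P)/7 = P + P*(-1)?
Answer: 5747/34 ≈ 169.03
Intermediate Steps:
G(l, P) = 0 (G(l, P) = 7*(P + P*(-1)) = 7*(P - P) = 7*0 = 0)
a(N, x) = 7 + 1/(2*N) (a(N, x) = 7 + 1/(N + N) = 7 + 1/(2*N))
t = 35/34 (t = -6 + (7 + (½)/17) = -6 + (7 + (½)*(1/17)) = -6 + (7 + 1/34) = -6 + 239/34 = 35/34 ≈ 1.0294)
(168 + t) + G(-1, 1*1) = (168 + 35/34) + 0 = 5747/34 + 0 = 5747/34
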